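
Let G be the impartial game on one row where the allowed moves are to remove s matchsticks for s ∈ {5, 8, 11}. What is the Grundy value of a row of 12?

Grundy values for subtraction set {5, 8, 11}:
g(0) = mex{} = 0
g(1) = mex{} = 0
g(2) = mex{} = 0
g(3) = mex{} = 0
g(4) = mex{} = 0
g(5) = mex{0} = 1
g(6) = mex{0} = 1
g(7) = mex{0} = 1
g(8) = mex{0} = 1
g(9) = mex{0} = 1
g(10) = mex{0,1} = 2
g(11) = mex{0,1} = 2
g(12) = mex{0,1} = 2
So g(12) = 2.

2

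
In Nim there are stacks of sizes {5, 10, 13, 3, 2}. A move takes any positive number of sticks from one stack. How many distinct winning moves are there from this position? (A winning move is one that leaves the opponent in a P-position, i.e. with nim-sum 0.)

Nim-sum: 5 ^ 10 ^ 13 ^ 3 ^ 2 = 3.
The overall nim-sum is X = 3. A stack of size p has a winning move iff p XOR X < p (reduce it to p XOR X).
  5: 5 XOR 3 = 6 ≥ 5 — no move.
  10: 10 XOR 3 = 9 < 10 — winning move (to 9).
  13: 13 XOR 3 = 14 ≥ 13 — no move.
  3: 3 XOR 3 = 0 < 3 — winning move (to 0).
  2: 2 XOR 3 = 1 < 2 — winning move (to 1).
That gives 3 winning moves.

3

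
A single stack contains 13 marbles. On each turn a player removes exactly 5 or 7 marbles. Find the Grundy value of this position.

0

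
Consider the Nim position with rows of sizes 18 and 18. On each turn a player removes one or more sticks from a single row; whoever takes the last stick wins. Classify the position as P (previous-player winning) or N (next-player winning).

In binary:
  10010  (18)
  10010  (18)
  -----
  00000  (0)
The nim-sum is 0, so this is a P-position: the player to move is in a losing position under optimal play.

P-position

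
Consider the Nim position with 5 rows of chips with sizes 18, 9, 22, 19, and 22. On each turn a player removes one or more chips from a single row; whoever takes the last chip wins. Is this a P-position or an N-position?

N-position

Nim-sum: 18 ⊕ 9 ⊕ 22 ⊕ 19 ⊕ 22 = 8.
The nim-sum is 8 ≠ 0, so this is an N-position: the player to move can win.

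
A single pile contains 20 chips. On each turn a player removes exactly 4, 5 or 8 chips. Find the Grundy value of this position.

2

Build the Grundy sequence with g(k) = mex{g(k−s) : s ∈ {4, 5, 8}, s ≤ k}:
k:     0  1  2  3  4  5  6  7  8  9 10 11 12 13 14 15 16 17 18 19 20
g(k):  0  0  0  0  1  1  1  1  2  2  2  2  0  0  0  0  1  1  1  1  2
So g(20) = 2.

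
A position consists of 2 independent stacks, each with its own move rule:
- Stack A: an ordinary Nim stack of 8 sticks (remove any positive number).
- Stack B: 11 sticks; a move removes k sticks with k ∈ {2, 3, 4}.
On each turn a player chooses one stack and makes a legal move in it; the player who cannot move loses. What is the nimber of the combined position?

10

Stack A is a plain Nim stack of size 8, so its Grundy value is 8.
For stack B, compute g(0), g(1), … with moves {2, 3, 4}:
k:     0  1  2  3  4  5  6  7  8  9 10 11
g(k):  0  0  1  1  2  2  0  0  1  1  2  2
So g(11) = 2.
The value of a disjunctive sum is the nim-sum of the parts.
Combined value = 8 ⊕ 2 = 10.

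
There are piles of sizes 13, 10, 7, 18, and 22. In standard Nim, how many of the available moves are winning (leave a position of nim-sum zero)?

Compute the nim-sum pairwise:
13 ⊕ 10 = 7
7 ⊕ 7 = 0
0 ⊕ 18 = 18
18 ⊕ 22 = 4
The overall nim-sum is X = 4. A pile of size p has a winning move iff p XOR X < p (reduce it to p XOR X).
  13: 13 XOR 4 = 9 < 13 — winning move (to 9).
  10: 10 XOR 4 = 14 ≥ 10 — no move.
  7: 7 XOR 4 = 3 < 7 — winning move (to 3).
  18: 18 XOR 4 = 22 ≥ 18 — no move.
  22: 22 XOR 4 = 18 < 22 — winning move (to 18).
That gives 3 winning moves.

3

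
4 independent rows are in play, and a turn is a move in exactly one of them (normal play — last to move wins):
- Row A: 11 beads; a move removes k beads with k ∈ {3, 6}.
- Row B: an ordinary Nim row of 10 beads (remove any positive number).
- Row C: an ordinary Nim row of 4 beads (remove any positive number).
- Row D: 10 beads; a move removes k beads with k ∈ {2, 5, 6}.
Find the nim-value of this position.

15

Grundy values for row A (subtraction set {3, 6}):
k:     0  1  2  3  4  5  6  7  8  9 10 11
g(k):  0  0  0  1  1  1  2  2  2  0  0  0
So g(11) = 0.
Row B is a plain Nim row of size 10, so its Grundy value is 10.
Row C is a plain Nim row of size 4, so its Grundy value is 4.
Build the Grundy sequence for row D with g(k) = mex{g(k−s) : s ∈ {2, 5, 6}, s ≤ k}:
g(0) = mex{} = 0
g(1) = mex{} = 0
g(2) = mex{0} = 1
g(3) = mex{0} = 1
g(4) = mex{1} = 0
g(5) = mex{0,1} = 2
g(6) = mex{0} = 1
g(7) = mex{0,1,2} = 3
g(8) = mex{1} = 0
g(9) = mex{0,1,3} = 2
g(10) = mex{0,2} = 1
So g(10) = 1.
The value of a disjunctive sum is the nim-sum of the parts.
Combined value = 0 XOR 10 XOR 4 XOR 1 = 15.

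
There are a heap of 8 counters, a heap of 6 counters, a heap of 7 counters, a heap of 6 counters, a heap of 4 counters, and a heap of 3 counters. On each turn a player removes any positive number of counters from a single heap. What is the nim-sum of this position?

8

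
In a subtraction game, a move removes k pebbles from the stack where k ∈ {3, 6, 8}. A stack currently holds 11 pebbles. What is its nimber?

Compute g(0), g(1), … for moves {3, 6, 8}:
g(0) = mex{} = 0
g(1) = mex{} = 0
g(2) = mex{} = 0
g(3) = mex{0} = 1
g(4) = mex{0} = 1
g(5) = mex{0} = 1
g(6) = mex{0,1} = 2
g(7) = mex{0,1} = 2
g(8) = mex{0,1} = 2
g(9) = mex{0,1,2} = 3
g(10) = mex{0,1,2} = 3
g(11) = mex{1,2} = 0
So g(11) = 0.

0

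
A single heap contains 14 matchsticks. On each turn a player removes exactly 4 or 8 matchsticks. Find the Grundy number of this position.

Build the Grundy sequence with g(k) = mex{g(k−s) : s ∈ {4, 8}, s ≤ k}:
k:     0  1  2  3  4  5  6  7  8  9 10 11 12 13 14
g(k):  0  0  0  0  1  1  1  1  2  2  2  2  0  0  0
So g(14) = 0.

0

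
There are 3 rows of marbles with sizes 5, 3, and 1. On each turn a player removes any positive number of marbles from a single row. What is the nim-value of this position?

Compute the nim-sum pairwise:
5 XOR 3 = 6
6 XOR 1 = 7

7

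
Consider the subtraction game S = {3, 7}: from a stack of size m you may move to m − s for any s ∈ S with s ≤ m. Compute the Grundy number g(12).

Compute g(0), g(1), … for moves {3, 7}:
k:     0  1  2  3  4  5  6  7  8  9 10 11 12
g(k):  0  0  0  1  1  1  0  2  2  1  0  0  0
So g(12) = 0.

0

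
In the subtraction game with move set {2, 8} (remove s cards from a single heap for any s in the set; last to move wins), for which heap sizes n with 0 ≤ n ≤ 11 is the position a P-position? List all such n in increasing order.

Build the Grundy sequence with g(k) = mex{g(k−s) : s ∈ {2, 8}, s ≤ k}:
k:     0  1  2  3  4  5  6  7  8  9 10 11
g(k):  0  0  1  1  0  0  1  1  2  2  0  0
The P-positions (g = 0) in 0..11 are 0, 1, 4, 5, 10, 11.

0, 1, 4, 5, 10, 11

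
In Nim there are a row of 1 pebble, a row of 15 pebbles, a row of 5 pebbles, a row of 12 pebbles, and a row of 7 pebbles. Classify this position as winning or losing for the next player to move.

Losing position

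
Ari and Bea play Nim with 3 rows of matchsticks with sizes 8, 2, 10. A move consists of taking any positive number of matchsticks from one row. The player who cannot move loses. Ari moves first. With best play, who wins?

Bitwise XOR of the heap sizes:
  1000  (8)
  0010  (2)
  1010  (10)
  ----
  0000  (0)
The nim-sum is 0, so this is a P-position: the player to move is in a losing position under optimal play; Ari is about to move from it and so loses — Bea wins.

Bea wins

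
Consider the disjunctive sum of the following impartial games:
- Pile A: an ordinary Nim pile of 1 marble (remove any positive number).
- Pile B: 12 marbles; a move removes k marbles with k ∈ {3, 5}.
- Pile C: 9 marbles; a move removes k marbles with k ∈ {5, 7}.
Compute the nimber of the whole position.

Pile A is a plain Nim pile of size 1, so its Grundy value is 1.
For pile B, compute g(0), g(1), … with moves {3, 5}:
g(0) = mex{} = 0
g(1) = mex{} = 0
g(2) = mex{} = 0
g(3) = mex{0} = 1
g(4) = mex{0} = 1
g(5) = mex{0} = 1
g(6) = mex{0,1} = 2
g(7) = mex{0,1} = 2
g(8) = mex{1} = 0
g(9) = mex{1,2} = 0
g(10) = mex{1,2} = 0
g(11) = mex{0,2} = 1
g(12) = mex{0,2} = 1
So g(12) = 1.
Build the Grundy sequence for pile C with g(k) = mex{g(k−s) : s ∈ {5, 7}, s ≤ k}:
k:     0  1  2  3  4  5  6  7  8  9
g(k):  0  0  0  0  0  1  1  1  1  1
So g(9) = 1.
By the Sprague-Grundy theorem, the Grundy value of a sum of independent games is the XOR of the component values.
Combined value = 1 XOR 1 XOR 1 = 1.

1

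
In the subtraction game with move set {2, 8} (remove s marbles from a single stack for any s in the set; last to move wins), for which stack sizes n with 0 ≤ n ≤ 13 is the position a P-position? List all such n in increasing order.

Grundy values for subtraction set {2, 8}:
k:     0  1  2  3  4  5  6  7  8  9 10 11 12 13
g(k):  0  0  1  1  0  0  1  1  2  2  0  0  1  1
The P-positions (g = 0) in 0..13 are 0, 1, 4, 5, 10, 11.

0, 1, 4, 5, 10, 11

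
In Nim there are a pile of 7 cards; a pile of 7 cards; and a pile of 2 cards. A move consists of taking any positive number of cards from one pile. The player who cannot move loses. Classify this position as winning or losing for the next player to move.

Compute the nim-sum pairwise:
7 ^ 7 = 0
0 ^ 2 = 2
The nim-sum is 2 ≠ 0, so this is an N-position: the player to move can win.

Winning position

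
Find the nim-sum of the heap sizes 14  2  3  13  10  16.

Nim-sum: 14 XOR 2 XOR 3 XOR 13 XOR 10 XOR 16 = 24.

24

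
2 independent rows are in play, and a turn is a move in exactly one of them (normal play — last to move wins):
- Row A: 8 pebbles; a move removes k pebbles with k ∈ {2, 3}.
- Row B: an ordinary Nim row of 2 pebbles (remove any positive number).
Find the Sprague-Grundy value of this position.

Grundy values for row A (subtraction set {2, 3}):
g(0) = mex{} = 0
g(1) = mex{} = 0
g(2) = mex{0} = 1
g(3) = mex{0} = 1
g(4) = mex{0,1} = 2
g(5) = mex{1} = 0
g(6) = mex{1,2} = 0
g(7) = mex{0,2} = 1
g(8) = mex{0} = 1
So g(8) = 1.
Row B is a plain Nim row of size 2, so its Grundy value is 2.
By the Sprague-Grundy theorem, the Grundy value of a sum of independent games is the XOR of the component values.
Combined value = 1 XOR 2 = 3.

3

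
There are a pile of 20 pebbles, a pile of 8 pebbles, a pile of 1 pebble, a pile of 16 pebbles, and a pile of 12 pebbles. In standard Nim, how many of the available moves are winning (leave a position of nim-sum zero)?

1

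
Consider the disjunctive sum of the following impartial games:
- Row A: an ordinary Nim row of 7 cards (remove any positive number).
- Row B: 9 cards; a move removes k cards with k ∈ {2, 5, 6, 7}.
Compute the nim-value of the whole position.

5

Row A is a plain Nim row of size 7, so its Grundy value is 7.
For row B, compute g(0), g(1), … with moves {2, 5, 6, 7}:
g(0) = mex{} = 0
g(1) = mex{} = 0
g(2) = mex{0} = 1
g(3) = mex{0} = 1
g(4) = mex{1} = 0
g(5) = mex{0,1} = 2
g(6) = mex{0} = 1
g(7) = mex{0,1,2} = 3
g(8) = mex{0,1} = 2
g(9) = mex{0,1,3} = 2
So g(9) = 2.
By the Sprague-Grundy theorem, the Grundy value of a sum of independent games is the XOR of the component values.
Combined value = 7 ⊕ 2 = 5.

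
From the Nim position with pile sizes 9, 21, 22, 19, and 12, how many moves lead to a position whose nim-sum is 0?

3

Bitwise XOR of the heap sizes:
  01001  (9)
  10101  (21)
  10110  (22)
  10011  (19)
  01100  (12)
  -----
  10101  (21)
The overall nim-sum is X = 21. A pile of size p has a winning move iff p XOR X < p (reduce it to p XOR X).
  9: 9 XOR 21 = 28 ≥ 9 — no move.
  21: 21 XOR 21 = 0 < 21 — winning move (to 0).
  22: 22 XOR 21 = 3 < 22 — winning move (to 3).
  19: 19 XOR 21 = 6 < 19 — winning move (to 6).
  12: 12 XOR 21 = 25 ≥ 12 — no move.
That gives 3 winning moves.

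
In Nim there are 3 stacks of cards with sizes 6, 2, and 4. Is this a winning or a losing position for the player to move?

Losing position

Compute the nim-sum pairwise:
6 ⊕ 2 = 4
4 ⊕ 4 = 0
The nim-sum is 0, so this is a P-position: the player to move is in a losing position under optimal play.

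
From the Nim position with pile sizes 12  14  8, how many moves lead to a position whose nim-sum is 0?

3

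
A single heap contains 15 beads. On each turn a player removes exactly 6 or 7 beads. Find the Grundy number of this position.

0

Compute g(0), g(1), … for moves {6, 7}:
k:     0  1  2  3  4  5  6  7  8  9 10 11 12 13 14 15
g(k):  0  0  0  0  0  0  1  1  1  1  1  1  2  0  0  0
So g(15) = 0.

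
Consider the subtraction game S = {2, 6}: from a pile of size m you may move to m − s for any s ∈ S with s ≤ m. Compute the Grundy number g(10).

Build the Grundy sequence with g(k) = mex{g(k−s) : s ∈ {2, 6}, s ≤ k}:
g(0) = mex{} = 0
g(1) = mex{} = 0
g(2) = mex{0} = 1
g(3) = mex{0} = 1
g(4) = mex{1} = 0
g(5) = mex{1} = 0
g(6) = mex{0} = 1
g(7) = mex{0} = 1
g(8) = mex{1} = 0
g(9) = mex{1} = 0
g(10) = mex{0} = 1
So g(10) = 1.

1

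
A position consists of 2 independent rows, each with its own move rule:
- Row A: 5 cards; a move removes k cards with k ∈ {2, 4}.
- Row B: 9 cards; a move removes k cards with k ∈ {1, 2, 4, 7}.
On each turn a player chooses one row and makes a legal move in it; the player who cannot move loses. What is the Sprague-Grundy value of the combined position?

2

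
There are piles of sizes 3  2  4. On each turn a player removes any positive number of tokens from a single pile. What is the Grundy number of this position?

5

Nim-sum: 3 ⊕ 2 ⊕ 4 = 5.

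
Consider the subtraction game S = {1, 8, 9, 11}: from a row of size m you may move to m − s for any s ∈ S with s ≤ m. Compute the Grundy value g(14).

2

Grundy values for subtraction set {1, 8, 9, 11}:
k:     0  1  2  3  4  5  6  7  8  9 10 11 12 13 14
g(k):  0  1  0  1  0  1  0  1  2  3  2  3  2  3  2
So g(14) = 2.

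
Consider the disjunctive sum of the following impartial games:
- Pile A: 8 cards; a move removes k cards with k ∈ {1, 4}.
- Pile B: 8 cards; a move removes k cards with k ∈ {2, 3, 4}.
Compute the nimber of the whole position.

0

Grundy values for pile A (subtraction set {1, 4}):
g(0) = mex{} = 0
g(1) = mex{0} = 1
g(2) = mex{1} = 0
g(3) = mex{0} = 1
g(4) = mex{0,1} = 2
g(5) = mex{1,2} = 0
g(6) = mex{0} = 1
g(7) = mex{1} = 0
g(8) = mex{0,2} = 1
So g(8) = 1.
Build the Grundy sequence for pile B with g(k) = mex{g(k−s) : s ∈ {2, 3, 4}, s ≤ k}:
g(0) = mex{} = 0
g(1) = mex{} = 0
g(2) = mex{0} = 1
g(3) = mex{0} = 1
g(4) = mex{0,1} = 2
g(5) = mex{0,1} = 2
g(6) = mex{1,2} = 0
g(7) = mex{1,2} = 0
g(8) = mex{0,2} = 1
So g(8) = 1.
The value of a disjunctive sum is the nim-sum of the parts.
Combined value = 1 XOR 1 = 0.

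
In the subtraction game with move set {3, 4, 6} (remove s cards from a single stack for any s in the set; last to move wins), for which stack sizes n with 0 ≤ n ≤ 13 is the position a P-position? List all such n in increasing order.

0, 1, 2, 9, 10, 11

Grundy values for subtraction set {3, 4, 6}:
g(0) = mex{} = 0
g(1) = mex{} = 0
g(2) = mex{} = 0
g(3) = mex{0} = 1
g(4) = mex{0} = 1
g(5) = mex{0} = 1
g(6) = mex{0,1} = 2
g(7) = mex{0,1} = 2
g(8) = mex{0,1} = 2
g(9) = mex{1,2} = 0
g(10) = mex{1,2} = 0
g(11) = mex{1,2} = 0
g(12) = mex{0,2} = 1
g(13) = mex{0,2} = 1
The P-positions (g = 0) in 0..13 are 0, 1, 2, 9, 10, 11.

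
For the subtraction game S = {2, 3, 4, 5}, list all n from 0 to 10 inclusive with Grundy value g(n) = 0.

Compute g(0), g(1), … for moves {2, 3, 4, 5}:
k:     0  1  2  3  4  5  6  7  8  9 10
g(k):  0  0  1  1  2  2  3  0  0  1  1
The P-positions (g = 0) in 0..10 are 0, 1, 7, 8.

0, 1, 7, 8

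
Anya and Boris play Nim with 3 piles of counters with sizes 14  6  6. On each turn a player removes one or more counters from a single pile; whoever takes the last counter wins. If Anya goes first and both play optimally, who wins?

Anya wins

Nim-sum: 14 XOR 6 XOR 6 = 14.
The nim-sum is 14 ≠ 0, so this is an N-position: the player to move can win; Anya has a winning move.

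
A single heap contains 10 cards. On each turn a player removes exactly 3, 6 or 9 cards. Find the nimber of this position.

3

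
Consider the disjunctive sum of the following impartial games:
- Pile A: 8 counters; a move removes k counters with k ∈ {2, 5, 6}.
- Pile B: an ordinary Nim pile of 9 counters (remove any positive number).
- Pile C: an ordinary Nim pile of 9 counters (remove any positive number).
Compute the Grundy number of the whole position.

Build the Grundy sequence for pile A with g(k) = mex{g(k−s) : s ∈ {2, 5, 6}, s ≤ k}:
k:     0  1  2  3  4  5  6  7  8
g(k):  0  0  1  1  0  2  1  3  0
So g(8) = 0.
Pile B is a plain Nim pile of size 9, so its Grundy value is 9.
Pile C is a plain Nim pile of size 9, so its Grundy value is 9.
By the Sprague-Grundy theorem, the Grundy value of a sum of independent games is the XOR of the component values.
Combined value = 0 XOR 9 XOR 9 = 0.

0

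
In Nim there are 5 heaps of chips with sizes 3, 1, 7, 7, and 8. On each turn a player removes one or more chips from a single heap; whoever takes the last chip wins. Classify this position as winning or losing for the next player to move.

Winning position

Nim-sum: 3 XOR 1 XOR 7 XOR 7 XOR 8 = 10.
The nim-sum is 10 ≠ 0, so this is an N-position: the player to move can win.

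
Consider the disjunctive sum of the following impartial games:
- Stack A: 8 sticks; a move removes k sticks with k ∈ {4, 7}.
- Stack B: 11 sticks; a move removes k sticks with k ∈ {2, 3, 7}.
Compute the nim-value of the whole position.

2

For stack A, compute g(0), g(1), … with moves {4, 7}:
g(0) = mex{} = 0
g(1) = mex{} = 0
g(2) = mex{} = 0
g(3) = mex{} = 0
g(4) = mex{0} = 1
g(5) = mex{0} = 1
g(6) = mex{0} = 1
g(7) = mex{0} = 1
g(8) = mex{0,1} = 2
So g(8) = 2.
Build the Grundy sequence for stack B with g(k) = mex{g(k−s) : s ∈ {2, 3, 7}, s ≤ k}:
g(0) = mex{} = 0
g(1) = mex{} = 0
g(2) = mex{0} = 1
g(3) = mex{0} = 1
g(4) = mex{0,1} = 2
g(5) = mex{1} = 0
g(6) = mex{1,2} = 0
g(7) = mex{0,2} = 1
g(8) = mex{0} = 1
g(9) = mex{0,1} = 2
g(10) = mex{1} = 0
g(11) = mex{1,2} = 0
So g(11) = 0.
By the Sprague-Grundy theorem, the Grundy value of a sum of independent games is the XOR of the component values.
Combined value = 2 XOR 0 = 2.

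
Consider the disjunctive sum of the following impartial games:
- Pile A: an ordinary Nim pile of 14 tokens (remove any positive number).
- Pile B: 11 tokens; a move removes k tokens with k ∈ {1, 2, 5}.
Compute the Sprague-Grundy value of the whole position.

Pile A is a plain Nim pile of size 14, so its Grundy value is 14.
Build the Grundy sequence for pile B with g(k) = mex{g(k−s) : s ∈ {1, 2, 5}, s ≤ k}:
k:     0  1  2  3  4  5  6  7  8  9 10 11
g(k):  0  1  2  0  1  2  0  1  2  0  1  2
So g(11) = 2.
The value of a disjunctive sum is the nim-sum of the parts.
Combined value = 14 ⊕ 2 = 12.

12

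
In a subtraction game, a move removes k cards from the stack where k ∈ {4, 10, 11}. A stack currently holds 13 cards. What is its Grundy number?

1

Grundy values for subtraction set {4, 10, 11}:
g(0) = mex{} = 0
g(1) = mex{} = 0
g(2) = mex{} = 0
g(3) = mex{} = 0
g(4) = mex{0} = 1
g(5) = mex{0} = 1
g(6) = mex{0} = 1
g(7) = mex{0} = 1
g(8) = mex{1} = 0
g(9) = mex{1} = 0
g(10) = mex{0,1} = 2
g(11) = mex{0,1} = 2
g(12) = mex{0} = 1
g(13) = mex{0} = 1
So g(13) = 1.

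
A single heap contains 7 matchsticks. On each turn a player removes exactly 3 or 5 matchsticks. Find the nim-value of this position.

Grundy values for subtraction set {3, 5}:
k:     0  1  2  3  4  5  6  7
g(k):  0  0  0  1  1  1  2  2
So g(7) = 2.

2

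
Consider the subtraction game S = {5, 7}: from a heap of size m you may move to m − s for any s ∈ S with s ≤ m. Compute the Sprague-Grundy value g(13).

0

Compute g(0), g(1), … for moves {5, 7}:
g(0) = mex{} = 0
g(1) = mex{} = 0
g(2) = mex{} = 0
g(3) = mex{} = 0
g(4) = mex{} = 0
g(5) = mex{0} = 1
g(6) = mex{0} = 1
g(7) = mex{0} = 1
g(8) = mex{0} = 1
g(9) = mex{0} = 1
g(10) = mex{0,1} = 2
g(11) = mex{0,1} = 2
g(12) = mex{1} = 0
g(13) = mex{1} = 0
So g(13) = 0.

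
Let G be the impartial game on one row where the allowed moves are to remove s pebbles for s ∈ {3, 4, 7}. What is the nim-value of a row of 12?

0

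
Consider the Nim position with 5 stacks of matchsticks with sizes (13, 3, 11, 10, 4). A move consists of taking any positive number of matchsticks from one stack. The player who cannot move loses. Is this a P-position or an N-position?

N-position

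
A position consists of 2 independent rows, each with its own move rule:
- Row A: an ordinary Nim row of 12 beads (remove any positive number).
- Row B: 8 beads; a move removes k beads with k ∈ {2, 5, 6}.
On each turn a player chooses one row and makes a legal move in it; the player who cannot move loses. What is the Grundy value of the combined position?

12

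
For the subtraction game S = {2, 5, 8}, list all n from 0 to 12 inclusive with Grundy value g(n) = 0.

0, 1, 4, 7, 10, 11

Compute g(0), g(1), … for moves {2, 5, 8}:
k:     0  1  2  3  4  5  6  7  8  9 10 11 12
g(k):  0  0  1  1  0  2  1  0  2  1  0  0  1
The P-positions (g = 0) in 0..12 are 0, 1, 4, 7, 10, 11.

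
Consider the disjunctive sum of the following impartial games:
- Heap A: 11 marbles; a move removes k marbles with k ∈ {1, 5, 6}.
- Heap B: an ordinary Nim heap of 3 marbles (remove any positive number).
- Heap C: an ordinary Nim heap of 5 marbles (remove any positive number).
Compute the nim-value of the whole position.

6

Grundy values for heap A (subtraction set {1, 5, 6}):
k:     0  1  2  3  4  5  6  7  8  9 10 11
g(k):  0  1  0  1  0  1  2  3  2  3  2  0
So g(11) = 0.
Heap B is a plain Nim heap of size 3, so its Grundy value is 3.
Heap C is a plain Nim heap of size 5, so its Grundy value is 5.
By the Sprague-Grundy theorem, the Grundy value of a sum of independent games is the XOR of the component values.
Combined value = 0 XOR 3 XOR 5 = 6.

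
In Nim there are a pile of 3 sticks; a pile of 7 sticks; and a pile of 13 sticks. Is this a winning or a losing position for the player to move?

Winning position

Compute the nim-sum pairwise:
3 XOR 7 = 4
4 XOR 13 = 9
The nim-sum is 9 ≠ 0, so this is an N-position: the player to move can win.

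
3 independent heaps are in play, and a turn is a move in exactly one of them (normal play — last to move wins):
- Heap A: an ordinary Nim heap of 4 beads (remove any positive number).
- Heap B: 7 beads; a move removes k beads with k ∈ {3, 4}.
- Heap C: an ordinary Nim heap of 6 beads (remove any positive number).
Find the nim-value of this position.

2

Heap A is a plain Nim heap of size 4, so its Grundy value is 4.
Build the Grundy sequence for heap B with g(k) = mex{g(k−s) : s ∈ {3, 4}, s ≤ k}:
k:     0  1  2  3  4  5  6  7
g(k):  0  0  0  1  1  1  2  0
So g(7) = 0.
Heap C is a plain Nim heap of size 6, so its Grundy value is 6.
The value of a disjunctive sum is the nim-sum of the parts.
Combined value = 4 ⊕ 0 ⊕ 6 = 2.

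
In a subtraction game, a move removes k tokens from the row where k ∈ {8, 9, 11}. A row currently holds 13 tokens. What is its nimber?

Compute g(0), g(1), … for moves {8, 9, 11}:
g(0) = mex{} = 0
g(1) = mex{} = 0
g(2) = mex{} = 0
g(3) = mex{} = 0
g(4) = mex{} = 0
g(5) = mex{} = 0
g(6) = mex{} = 0
g(7) = mex{} = 0
g(8) = mex{0} = 1
g(9) = mex{0} = 1
g(10) = mex{0} = 1
g(11) = mex{0} = 1
g(12) = mex{0} = 1
g(13) = mex{0} = 1
So g(13) = 1.

1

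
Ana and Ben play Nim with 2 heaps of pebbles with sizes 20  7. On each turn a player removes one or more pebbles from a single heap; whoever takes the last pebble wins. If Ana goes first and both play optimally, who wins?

Compute the nim-sum pairwise:
20 ^ 7 = 19
The nim-sum is 19 ≠ 0, so this is an N-position: the player to move can win; Ana has a winning move.

Ana wins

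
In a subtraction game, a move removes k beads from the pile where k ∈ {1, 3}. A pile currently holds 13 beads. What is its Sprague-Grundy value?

1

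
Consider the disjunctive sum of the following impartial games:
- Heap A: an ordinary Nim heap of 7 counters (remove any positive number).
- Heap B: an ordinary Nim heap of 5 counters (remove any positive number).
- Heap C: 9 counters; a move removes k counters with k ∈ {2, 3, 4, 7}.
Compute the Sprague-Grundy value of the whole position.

Heap A is a plain Nim heap of size 7, so its Grundy value is 7.
Heap B is a plain Nim heap of size 5, so its Grundy value is 5.
Grundy values for heap C (subtraction set {2, 3, 4, 7}):
g(0) = mex{} = 0
g(1) = mex{} = 0
g(2) = mex{0} = 1
g(3) = mex{0} = 1
g(4) = mex{0,1} = 2
g(5) = mex{0,1} = 2
g(6) = mex{1,2} = 0
g(7) = mex{0,1,2} = 3
g(8) = mex{0,2} = 1
g(9) = mex{0,1,2,3} = 4
So g(9) = 4.
The value of a disjunctive sum is the nim-sum of the parts.
Combined value = 7 XOR 5 XOR 4 = 6.

6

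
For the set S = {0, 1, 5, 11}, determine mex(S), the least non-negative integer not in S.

The values 0, 1 are all present; 2 is the first non-negative integer missing from the set.

2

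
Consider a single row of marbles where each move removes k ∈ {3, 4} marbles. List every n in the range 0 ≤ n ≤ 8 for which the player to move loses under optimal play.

0, 1, 2, 7, 8

Build the Grundy sequence with g(k) = mex{g(k−s) : s ∈ {3, 4}, s ≤ k}:
k:     0  1  2  3  4  5  6  7  8
g(k):  0  0  0  1  1  1  2  0  0
The P-positions (g = 0) in 0..8 are 0, 1, 2, 7, 8.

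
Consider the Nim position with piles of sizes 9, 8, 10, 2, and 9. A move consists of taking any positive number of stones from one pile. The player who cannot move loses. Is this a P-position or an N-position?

Compute the nim-sum pairwise:
9 XOR 8 = 1
1 XOR 10 = 11
11 XOR 2 = 9
9 XOR 9 = 0
The nim-sum is 0, so this is a P-position: the player to move is in a losing position under optimal play.

P-position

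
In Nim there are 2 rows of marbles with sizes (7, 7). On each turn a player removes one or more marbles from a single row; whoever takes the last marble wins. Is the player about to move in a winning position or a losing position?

Losing position

Nim-sum: 7 ⊕ 7 = 0.
The nim-sum is 0, so this is a P-position: the player to move is in a losing position under optimal play.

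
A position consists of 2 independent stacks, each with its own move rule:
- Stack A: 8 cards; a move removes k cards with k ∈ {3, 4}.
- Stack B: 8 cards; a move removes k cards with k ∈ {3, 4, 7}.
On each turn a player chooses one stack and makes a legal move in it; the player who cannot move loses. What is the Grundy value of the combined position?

Grundy values for stack A (subtraction set {3, 4}):
g(0) = mex{} = 0
g(1) = mex{} = 0
g(2) = mex{} = 0
g(3) = mex{0} = 1
g(4) = mex{0} = 1
g(5) = mex{0} = 1
g(6) = mex{0,1} = 2
g(7) = mex{1} = 0
g(8) = mex{1} = 0
So g(8) = 0.
Grundy values for stack B (subtraction set {3, 4, 7}):
g(0) = mex{} = 0
g(1) = mex{} = 0
g(2) = mex{} = 0
g(3) = mex{0} = 1
g(4) = mex{0} = 1
g(5) = mex{0} = 1
g(6) = mex{0,1} = 2
g(7) = mex{0,1} = 2
g(8) = mex{0,1} = 2
So g(8) = 2.
The value of a disjunctive sum is the nim-sum of the parts.
Combined value = 0 XOR 2 = 2.

2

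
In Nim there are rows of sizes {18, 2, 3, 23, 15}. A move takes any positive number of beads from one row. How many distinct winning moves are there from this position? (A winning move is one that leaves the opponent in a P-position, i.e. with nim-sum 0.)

Compute the nim-sum pairwise:
18 XOR 2 = 16
16 XOR 3 = 19
19 XOR 23 = 4
4 XOR 15 = 11
The overall nim-sum is X = 11. A row of size p has a winning move iff p XOR X < p (reduce it to p XOR X).
  18: 18 XOR 11 = 25 ≥ 18 — no move.
  2: 2 XOR 11 = 9 ≥ 2 — no move.
  3: 3 XOR 11 = 8 ≥ 3 — no move.
  23: 23 XOR 11 = 28 ≥ 23 — no move.
  15: 15 XOR 11 = 4 < 15 — winning move (to 4).
That gives 1 winning move.

1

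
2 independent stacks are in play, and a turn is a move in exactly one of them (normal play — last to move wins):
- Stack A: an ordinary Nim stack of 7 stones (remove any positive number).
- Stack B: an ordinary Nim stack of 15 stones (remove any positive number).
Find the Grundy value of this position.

8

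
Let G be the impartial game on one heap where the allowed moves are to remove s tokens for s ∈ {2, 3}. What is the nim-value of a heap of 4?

2

Build the Grundy sequence with g(k) = mex{g(k−s) : s ∈ {2, 3}, s ≤ k}:
k:     0  1  2  3  4
g(k):  0  0  1  1  2
So g(4) = 2.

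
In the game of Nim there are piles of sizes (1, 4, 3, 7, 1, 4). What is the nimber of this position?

4

Compute the nim-sum pairwise:
1 XOR 4 = 5
5 XOR 3 = 6
6 XOR 7 = 1
1 XOR 1 = 0
0 XOR 4 = 4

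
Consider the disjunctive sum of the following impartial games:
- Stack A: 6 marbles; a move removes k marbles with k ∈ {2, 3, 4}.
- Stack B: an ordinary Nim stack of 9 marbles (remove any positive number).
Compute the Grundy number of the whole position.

Grundy values for stack A (subtraction set {2, 3, 4}):
k:     0  1  2  3  4  5  6
g(k):  0  0  1  1  2  2  0
So g(6) = 0.
Stack B is a plain Nim stack of size 9, so its Grundy value is 9.
By the Sprague-Grundy theorem, the Grundy value of a sum of independent games is the XOR of the component values.
Combined value = 0 XOR 9 = 9.

9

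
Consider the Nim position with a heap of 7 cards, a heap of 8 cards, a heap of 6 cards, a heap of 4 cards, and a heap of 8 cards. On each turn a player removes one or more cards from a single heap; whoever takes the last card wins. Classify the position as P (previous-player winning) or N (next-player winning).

Write each in binary and XOR column by column:
  0111  (7)
  1000  (8)
  0110  (6)
  0100  (4)
  1000  (8)
  ----
  0101  (5)
The nim-sum is 5 ≠ 0, so this is an N-position: the player to move can win.

N-position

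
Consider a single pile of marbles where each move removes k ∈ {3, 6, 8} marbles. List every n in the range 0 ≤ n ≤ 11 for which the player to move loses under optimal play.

0, 1, 2, 11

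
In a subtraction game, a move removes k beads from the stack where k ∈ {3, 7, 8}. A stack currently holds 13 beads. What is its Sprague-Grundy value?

2

Compute g(0), g(1), … for moves {3, 7, 8}:
g(0) = mex{} = 0
g(1) = mex{} = 0
g(2) = mex{} = 0
g(3) = mex{0} = 1
g(4) = mex{0} = 1
g(5) = mex{0} = 1
g(6) = mex{1} = 0
g(7) = mex{0,1} = 2
g(8) = mex{0,1} = 2
g(9) = mex{0} = 1
g(10) = mex{0,1,2} = 3
g(11) = mex{1,2} = 0
g(12) = mex{1} = 0
g(13) = mex{0,1,3} = 2
So g(13) = 2.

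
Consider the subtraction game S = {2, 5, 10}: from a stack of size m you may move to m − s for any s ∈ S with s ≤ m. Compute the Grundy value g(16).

0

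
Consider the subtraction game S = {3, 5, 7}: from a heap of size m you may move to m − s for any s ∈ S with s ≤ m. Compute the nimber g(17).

2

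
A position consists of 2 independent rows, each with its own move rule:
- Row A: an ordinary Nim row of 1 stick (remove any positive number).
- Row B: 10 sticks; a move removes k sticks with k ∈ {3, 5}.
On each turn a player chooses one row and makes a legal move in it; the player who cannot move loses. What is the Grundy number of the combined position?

1

Row A is a plain Nim row of size 1, so its Grundy value is 1.
Grundy values for row B (subtraction set {3, 5}):
g(0) = mex{} = 0
g(1) = mex{} = 0
g(2) = mex{} = 0
g(3) = mex{0} = 1
g(4) = mex{0} = 1
g(5) = mex{0} = 1
g(6) = mex{0,1} = 2
g(7) = mex{0,1} = 2
g(8) = mex{1} = 0
g(9) = mex{1,2} = 0
g(10) = mex{1,2} = 0
So g(10) = 0.
By the Sprague-Grundy theorem, the Grundy value of a sum of independent games is the XOR of the component values.
Combined value = 1 XOR 0 = 1.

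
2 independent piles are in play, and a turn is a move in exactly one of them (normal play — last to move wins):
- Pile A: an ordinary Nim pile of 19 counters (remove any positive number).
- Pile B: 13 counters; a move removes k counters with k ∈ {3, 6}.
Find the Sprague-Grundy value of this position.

18

Pile A is a plain Nim pile of size 19, so its Grundy value is 19.
Build the Grundy sequence for pile B with g(k) = mex{g(k−s) : s ∈ {3, 6}, s ≤ k}:
k:     0  1  2  3  4  5  6  7  8  9 10 11 12 13
g(k):  0  0  0  1  1  1  2  2  2  0  0  0  1  1
So g(13) = 1.
The value of a disjunctive sum is the nim-sum of the parts.
Combined value = 19 ⊕ 1 = 18.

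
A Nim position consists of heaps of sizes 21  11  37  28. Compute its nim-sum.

39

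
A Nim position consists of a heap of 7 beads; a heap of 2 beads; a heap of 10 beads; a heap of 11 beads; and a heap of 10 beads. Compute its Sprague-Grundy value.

14

Write each in binary and XOR column by column:
  0111  (7)
  0010  (2)
  1010  (10)
  1011  (11)
  1010  (10)
  ----
  1110  (14)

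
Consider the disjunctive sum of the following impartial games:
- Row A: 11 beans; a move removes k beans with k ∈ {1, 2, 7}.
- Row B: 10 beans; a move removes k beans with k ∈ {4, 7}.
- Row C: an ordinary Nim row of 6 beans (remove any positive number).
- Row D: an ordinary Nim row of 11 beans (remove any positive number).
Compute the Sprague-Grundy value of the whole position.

13

Build the Grundy sequence for row A with g(k) = mex{g(k−s) : s ∈ {1, 2, 7}, s ≤ k}:
g(0) = mex{} = 0
g(1) = mex{0} = 1
g(2) = mex{0,1} = 2
g(3) = mex{1,2} = 0
g(4) = mex{0,2} = 1
g(5) = mex{0,1} = 2
g(6) = mex{1,2} = 0
g(7) = mex{0,2} = 1
g(8) = mex{0,1} = 2
g(9) = mex{1,2} = 0
g(10) = mex{0,2} = 1
g(11) = mex{0,1} = 2
So g(11) = 2.
For row B, compute g(0), g(1), … with moves {4, 7}:
g(0) = mex{} = 0
g(1) = mex{} = 0
g(2) = mex{} = 0
g(3) = mex{} = 0
g(4) = mex{0} = 1
g(5) = mex{0} = 1
g(6) = mex{0} = 1
g(7) = mex{0} = 1
g(8) = mex{0,1} = 2
g(9) = mex{0,1} = 2
g(10) = mex{0,1} = 2
So g(10) = 2.
Row C is a plain Nim row of size 6, so its Grundy value is 6.
Row D is a plain Nim row of size 11, so its Grundy value is 11.
By the Sprague-Grundy theorem, the Grundy value of a sum of independent games is the XOR of the component values.
Combined value = 2 ⊕ 2 ⊕ 6 ⊕ 11 = 13.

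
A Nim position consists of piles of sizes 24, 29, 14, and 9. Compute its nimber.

2

Nim-sum: 24 ^ 29 ^ 14 ^ 9 = 2.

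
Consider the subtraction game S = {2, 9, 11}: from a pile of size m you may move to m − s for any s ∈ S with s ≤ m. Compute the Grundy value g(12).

2

Compute g(0), g(1), … for moves {2, 9, 11}:
k:     0  1  2  3  4  5  6  7  8  9 10 11 12
g(k):  0  0  1  1  0  0  1  1  0  2  1  3  2
So g(12) = 2.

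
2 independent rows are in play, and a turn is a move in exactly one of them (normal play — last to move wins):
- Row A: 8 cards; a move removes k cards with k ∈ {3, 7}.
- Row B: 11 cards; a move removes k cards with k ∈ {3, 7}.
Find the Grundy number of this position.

Build the Grundy sequence for row A with g(k) = mex{g(k−s) : s ∈ {3, 7}, s ≤ k}:
g(0) = mex{} = 0
g(1) = mex{} = 0
g(2) = mex{} = 0
g(3) = mex{0} = 1
g(4) = mex{0} = 1
g(5) = mex{0} = 1
g(6) = mex{1} = 0
g(7) = mex{0,1} = 2
g(8) = mex{0,1} = 2
So g(8) = 2.
Grundy values for row B (subtraction set {3, 7}):
g(0) = mex{} = 0
g(1) = mex{} = 0
g(2) = mex{} = 0
g(3) = mex{0} = 1
g(4) = mex{0} = 1
g(5) = mex{0} = 1
g(6) = mex{1} = 0
g(7) = mex{0,1} = 2
g(8) = mex{0,1} = 2
g(9) = mex{0} = 1
g(10) = mex{1,2} = 0
g(11) = mex{1,2} = 0
So g(11) = 0.
By the Sprague-Grundy theorem, the Grundy value of a sum of independent games is the XOR of the component values.
Combined value = 2 XOR 0 = 2.

2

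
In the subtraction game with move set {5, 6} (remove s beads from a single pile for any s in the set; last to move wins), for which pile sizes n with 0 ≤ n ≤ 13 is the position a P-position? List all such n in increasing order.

0, 1, 2, 3, 4, 11, 12, 13

Grundy values for subtraction set {5, 6}:
k:     0  1  2  3  4  5  6  7  8  9 10 11 12 13
g(k):  0  0  0  0  0  1  1  1  1  1  2  0  0  0
The P-positions (g = 0) in 0..13 are 0, 1, 2, 3, 4, 11, 12, 13.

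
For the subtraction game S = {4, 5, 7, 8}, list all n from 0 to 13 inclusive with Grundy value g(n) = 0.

0, 1, 2, 3, 12, 13

Grundy values for subtraction set {4, 5, 7, 8}:
k:     0  1  2  3  4  5  6  7  8  9 10 11 12 13
g(k):  0  0  0  0  1  1  1  1  2  2  2  2  0  0
The P-positions (g = 0) in 0..13 are 0, 1, 2, 3, 12, 13.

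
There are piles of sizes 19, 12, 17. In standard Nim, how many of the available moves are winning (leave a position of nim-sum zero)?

1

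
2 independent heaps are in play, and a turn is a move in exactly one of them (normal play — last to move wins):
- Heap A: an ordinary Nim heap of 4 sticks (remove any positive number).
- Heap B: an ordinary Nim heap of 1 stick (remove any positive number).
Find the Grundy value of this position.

Heap A is a plain Nim heap of size 4, so its Grundy value is 4.
Heap B is a plain Nim heap of size 1, so its Grundy value is 1.
The value of a disjunctive sum is the nim-sum of the parts.
Combined value = 4 XOR 1 = 5.

5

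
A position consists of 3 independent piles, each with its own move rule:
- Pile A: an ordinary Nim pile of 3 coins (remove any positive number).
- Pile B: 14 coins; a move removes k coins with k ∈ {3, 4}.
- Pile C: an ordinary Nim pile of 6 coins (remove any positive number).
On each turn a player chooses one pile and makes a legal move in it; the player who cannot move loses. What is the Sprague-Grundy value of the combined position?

5

Pile A is a plain Nim pile of size 3, so its Grundy value is 3.
Grundy values for pile B (subtraction set {3, 4}):
k:     0  1  2  3  4  5  6  7  8  9 10 11 12 13 14
g(k):  0  0  0  1  1  1  2  0  0  0  1  1  1  2  0
So g(14) = 0.
Pile C is a plain Nim pile of size 6, so its Grundy value is 6.
The value of a disjunctive sum is the nim-sum of the parts.
Combined value = 3 XOR 0 XOR 6 = 5.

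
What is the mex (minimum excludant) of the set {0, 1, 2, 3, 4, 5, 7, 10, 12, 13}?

6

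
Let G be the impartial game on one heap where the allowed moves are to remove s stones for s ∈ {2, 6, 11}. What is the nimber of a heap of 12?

2

Build the Grundy sequence with g(k) = mex{g(k−s) : s ∈ {2, 6, 11}, s ≤ k}:
k:     0  1  2  3  4  5  6  7  8  9 10 11 12
g(k):  0  0  1  1  0  0  1  1  0  0  1  1  2
So g(12) = 2.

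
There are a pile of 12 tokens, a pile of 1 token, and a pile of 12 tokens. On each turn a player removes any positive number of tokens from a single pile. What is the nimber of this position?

1

Compute the nim-sum pairwise:
12 XOR 1 = 13
13 XOR 12 = 1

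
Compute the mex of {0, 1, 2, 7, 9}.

The values 0, 1, 2 are all present; 3 is the first non-negative integer missing from the set.

3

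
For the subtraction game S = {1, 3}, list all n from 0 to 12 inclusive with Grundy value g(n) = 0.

0, 2, 4, 6, 8, 10, 12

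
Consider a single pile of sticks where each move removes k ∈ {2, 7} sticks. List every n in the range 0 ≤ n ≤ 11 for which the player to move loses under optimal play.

0, 1, 4, 5, 9, 10

Build the Grundy sequence with g(k) = mex{g(k−s) : s ∈ {2, 7}, s ≤ k}:
k:     0  1  2  3  4  5  6  7  8  9 10 11
g(k):  0  0  1  1  0  0  1  1  2  0  0  1
The P-positions (g = 0) in 0..11 are 0, 1, 4, 5, 9, 10.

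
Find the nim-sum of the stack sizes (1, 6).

7

Compute the nim-sum pairwise:
1 ^ 6 = 7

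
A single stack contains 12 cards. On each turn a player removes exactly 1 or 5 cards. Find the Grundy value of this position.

0

Grundy values for subtraction set {1, 5}:
g(0) = mex{} = 0
g(1) = mex{0} = 1
g(2) = mex{1} = 0
g(3) = mex{0} = 1
g(4) = mex{1} = 0
g(5) = mex{0} = 1
g(6) = mex{1} = 0
g(7) = mex{0} = 1
g(8) = mex{1} = 0
g(9) = mex{0} = 1
g(10) = mex{1} = 0
g(11) = mex{0} = 1
g(12) = mex{1} = 0
So g(12) = 0.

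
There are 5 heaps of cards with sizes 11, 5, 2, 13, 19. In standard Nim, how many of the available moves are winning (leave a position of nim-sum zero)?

Bitwise XOR of the heap sizes:
  01011  (11)
  00101  (5)
  00010  (2)
  01101  (13)
  10011  (19)
  -----
  10010  (18)
The overall nim-sum is X = 18. A heap of size p has a winning move iff p XOR X < p (reduce it to p XOR X).
  11: 11 XOR 18 = 25 ≥ 11 — no move.
  5: 5 XOR 18 = 23 ≥ 5 — no move.
  2: 2 XOR 18 = 16 ≥ 2 — no move.
  13: 13 XOR 18 = 31 ≥ 13 — no move.
  19: 19 XOR 18 = 1 < 19 — winning move (to 1).
That gives 1 winning move.

1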